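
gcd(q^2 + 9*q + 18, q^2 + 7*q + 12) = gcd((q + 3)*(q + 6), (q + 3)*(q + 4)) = q + 3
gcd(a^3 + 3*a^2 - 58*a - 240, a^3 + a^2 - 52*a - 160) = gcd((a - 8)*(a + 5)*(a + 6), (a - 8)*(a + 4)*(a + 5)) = a^2 - 3*a - 40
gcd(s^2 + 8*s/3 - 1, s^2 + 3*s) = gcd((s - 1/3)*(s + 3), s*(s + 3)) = s + 3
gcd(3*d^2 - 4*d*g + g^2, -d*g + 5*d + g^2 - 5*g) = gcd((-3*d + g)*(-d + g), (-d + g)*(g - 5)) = d - g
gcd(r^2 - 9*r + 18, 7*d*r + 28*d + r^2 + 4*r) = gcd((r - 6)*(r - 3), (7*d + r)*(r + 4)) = 1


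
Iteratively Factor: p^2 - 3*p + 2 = (p - 2)*(p - 1)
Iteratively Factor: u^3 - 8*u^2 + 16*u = (u - 4)*(u^2 - 4*u) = (u - 4)^2*(u)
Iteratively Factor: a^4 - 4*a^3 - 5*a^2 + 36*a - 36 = (a - 3)*(a^3 - a^2 - 8*a + 12) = (a - 3)*(a + 3)*(a^2 - 4*a + 4) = (a - 3)*(a - 2)*(a + 3)*(a - 2)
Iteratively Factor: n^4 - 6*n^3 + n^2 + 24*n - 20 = (n - 5)*(n^3 - n^2 - 4*n + 4) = (n - 5)*(n - 1)*(n^2 - 4) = (n - 5)*(n - 2)*(n - 1)*(n + 2)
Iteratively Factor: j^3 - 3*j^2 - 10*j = (j + 2)*(j^2 - 5*j) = (j - 5)*(j + 2)*(j)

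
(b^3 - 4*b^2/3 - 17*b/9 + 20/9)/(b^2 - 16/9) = (3*b^2 - 8*b + 5)/(3*b - 4)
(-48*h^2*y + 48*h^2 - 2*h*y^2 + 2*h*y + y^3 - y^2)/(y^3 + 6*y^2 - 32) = (-48*h^2*y + 48*h^2 - 2*h*y^2 + 2*h*y + y^3 - y^2)/(y^3 + 6*y^2 - 32)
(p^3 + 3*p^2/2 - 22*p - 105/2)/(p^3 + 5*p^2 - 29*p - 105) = (p + 7/2)/(p + 7)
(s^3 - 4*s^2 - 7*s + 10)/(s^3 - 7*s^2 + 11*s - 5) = (s + 2)/(s - 1)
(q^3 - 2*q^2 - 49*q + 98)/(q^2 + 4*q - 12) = (q^2 - 49)/(q + 6)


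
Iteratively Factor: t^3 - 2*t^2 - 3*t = (t - 3)*(t^2 + t) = (t - 3)*(t + 1)*(t)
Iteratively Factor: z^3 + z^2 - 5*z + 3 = (z - 1)*(z^2 + 2*z - 3) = (z - 1)^2*(z + 3)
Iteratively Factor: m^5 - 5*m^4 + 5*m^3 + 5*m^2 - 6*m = (m + 1)*(m^4 - 6*m^3 + 11*m^2 - 6*m) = (m - 1)*(m + 1)*(m^3 - 5*m^2 + 6*m) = (m - 2)*(m - 1)*(m + 1)*(m^2 - 3*m) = m*(m - 2)*(m - 1)*(m + 1)*(m - 3)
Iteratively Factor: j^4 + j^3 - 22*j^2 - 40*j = (j + 4)*(j^3 - 3*j^2 - 10*j) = j*(j + 4)*(j^2 - 3*j - 10) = j*(j - 5)*(j + 4)*(j + 2)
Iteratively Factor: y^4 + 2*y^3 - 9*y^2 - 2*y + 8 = (y - 2)*(y^3 + 4*y^2 - y - 4) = (y - 2)*(y - 1)*(y^2 + 5*y + 4) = (y - 2)*(y - 1)*(y + 4)*(y + 1)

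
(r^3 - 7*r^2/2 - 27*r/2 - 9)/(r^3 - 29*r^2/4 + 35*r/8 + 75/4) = 4*(2*r^2 + 5*r + 3)/(8*r^2 - 10*r - 25)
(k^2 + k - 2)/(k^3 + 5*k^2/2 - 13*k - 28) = 2*(k - 1)/(2*k^2 + k - 28)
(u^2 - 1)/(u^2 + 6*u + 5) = (u - 1)/(u + 5)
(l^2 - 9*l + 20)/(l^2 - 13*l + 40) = (l - 4)/(l - 8)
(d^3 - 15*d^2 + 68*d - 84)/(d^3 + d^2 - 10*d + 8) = (d^2 - 13*d + 42)/(d^2 + 3*d - 4)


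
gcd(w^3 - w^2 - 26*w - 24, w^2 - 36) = w - 6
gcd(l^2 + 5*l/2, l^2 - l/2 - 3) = 1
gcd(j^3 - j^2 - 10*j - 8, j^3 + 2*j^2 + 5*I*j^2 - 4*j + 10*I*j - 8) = j + 2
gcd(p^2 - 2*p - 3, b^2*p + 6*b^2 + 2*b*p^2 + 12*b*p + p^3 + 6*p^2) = 1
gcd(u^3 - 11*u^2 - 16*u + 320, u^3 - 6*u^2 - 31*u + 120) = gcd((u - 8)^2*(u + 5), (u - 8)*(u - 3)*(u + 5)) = u^2 - 3*u - 40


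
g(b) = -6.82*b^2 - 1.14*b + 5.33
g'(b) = -13.64*b - 1.14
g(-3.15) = -58.75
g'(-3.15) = 41.83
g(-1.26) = -4.06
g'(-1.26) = 16.05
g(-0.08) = 5.38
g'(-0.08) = -0.05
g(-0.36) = 4.86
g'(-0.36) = 3.77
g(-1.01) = -0.48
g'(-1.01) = 12.64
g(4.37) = -129.89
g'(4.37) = -60.75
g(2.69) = -47.09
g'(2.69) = -37.83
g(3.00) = -59.47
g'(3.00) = -42.06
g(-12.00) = -963.07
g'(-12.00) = 162.54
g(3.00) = -59.47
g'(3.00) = -42.06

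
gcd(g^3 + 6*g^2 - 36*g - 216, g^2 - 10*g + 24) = g - 6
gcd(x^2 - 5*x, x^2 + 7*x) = x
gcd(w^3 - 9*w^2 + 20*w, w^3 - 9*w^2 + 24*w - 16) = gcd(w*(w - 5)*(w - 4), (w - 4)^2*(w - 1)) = w - 4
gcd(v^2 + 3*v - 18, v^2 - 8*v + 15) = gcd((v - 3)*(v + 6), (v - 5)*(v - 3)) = v - 3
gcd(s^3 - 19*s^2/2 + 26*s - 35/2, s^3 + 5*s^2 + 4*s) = 1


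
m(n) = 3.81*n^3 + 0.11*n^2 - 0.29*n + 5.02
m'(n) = 11.43*n^2 + 0.22*n - 0.29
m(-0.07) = 5.04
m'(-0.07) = -0.25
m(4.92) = 460.01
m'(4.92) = 277.47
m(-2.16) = -32.24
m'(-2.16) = 52.56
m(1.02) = 8.88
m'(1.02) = 11.83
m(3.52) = 171.53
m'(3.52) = 142.11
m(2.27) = 49.49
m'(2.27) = 59.11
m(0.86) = 7.28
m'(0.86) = 8.35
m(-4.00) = -235.90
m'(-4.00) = 181.71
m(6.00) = 830.20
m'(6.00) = 412.51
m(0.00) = 5.02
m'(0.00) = -0.29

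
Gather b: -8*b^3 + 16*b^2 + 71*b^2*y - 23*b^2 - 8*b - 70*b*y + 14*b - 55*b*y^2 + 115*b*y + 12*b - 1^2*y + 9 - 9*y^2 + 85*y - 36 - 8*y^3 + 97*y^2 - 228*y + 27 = -8*b^3 + b^2*(71*y - 7) + b*(-55*y^2 + 45*y + 18) - 8*y^3 + 88*y^2 - 144*y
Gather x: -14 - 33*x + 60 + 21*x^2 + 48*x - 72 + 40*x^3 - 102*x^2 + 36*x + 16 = 40*x^3 - 81*x^2 + 51*x - 10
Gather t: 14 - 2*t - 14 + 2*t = 0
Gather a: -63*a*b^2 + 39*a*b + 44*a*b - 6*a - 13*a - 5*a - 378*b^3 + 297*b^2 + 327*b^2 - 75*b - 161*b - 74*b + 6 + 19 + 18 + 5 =a*(-63*b^2 + 83*b - 24) - 378*b^3 + 624*b^2 - 310*b + 48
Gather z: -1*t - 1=-t - 1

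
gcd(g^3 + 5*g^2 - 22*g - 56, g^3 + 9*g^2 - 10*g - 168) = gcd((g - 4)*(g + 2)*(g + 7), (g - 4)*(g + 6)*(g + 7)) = g^2 + 3*g - 28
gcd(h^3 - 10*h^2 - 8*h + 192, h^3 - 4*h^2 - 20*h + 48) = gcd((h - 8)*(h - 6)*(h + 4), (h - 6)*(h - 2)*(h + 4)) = h^2 - 2*h - 24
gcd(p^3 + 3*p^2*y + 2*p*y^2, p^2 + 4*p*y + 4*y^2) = p + 2*y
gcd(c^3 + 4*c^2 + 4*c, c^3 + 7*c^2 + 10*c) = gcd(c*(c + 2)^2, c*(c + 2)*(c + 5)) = c^2 + 2*c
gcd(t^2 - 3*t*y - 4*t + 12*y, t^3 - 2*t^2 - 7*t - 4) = t - 4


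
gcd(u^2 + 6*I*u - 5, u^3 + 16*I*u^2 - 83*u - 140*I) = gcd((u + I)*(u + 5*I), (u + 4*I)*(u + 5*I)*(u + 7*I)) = u + 5*I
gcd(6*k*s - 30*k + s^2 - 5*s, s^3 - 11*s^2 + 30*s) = s - 5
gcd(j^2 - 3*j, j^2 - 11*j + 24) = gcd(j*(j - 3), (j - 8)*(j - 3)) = j - 3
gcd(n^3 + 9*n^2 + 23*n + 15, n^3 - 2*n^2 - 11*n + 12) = n + 3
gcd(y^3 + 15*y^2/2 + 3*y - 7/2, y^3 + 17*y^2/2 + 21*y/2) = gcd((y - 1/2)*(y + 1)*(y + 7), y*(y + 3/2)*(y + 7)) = y + 7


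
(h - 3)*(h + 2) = h^2 - h - 6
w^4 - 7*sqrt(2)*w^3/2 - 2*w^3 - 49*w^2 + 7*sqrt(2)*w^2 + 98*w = w*(w - 2)*(w - 7*sqrt(2))*(w + 7*sqrt(2)/2)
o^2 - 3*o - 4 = (o - 4)*(o + 1)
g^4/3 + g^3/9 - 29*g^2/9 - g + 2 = (g/3 + 1)*(g - 3)*(g - 2/3)*(g + 1)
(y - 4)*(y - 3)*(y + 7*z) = y^3 + 7*y^2*z - 7*y^2 - 49*y*z + 12*y + 84*z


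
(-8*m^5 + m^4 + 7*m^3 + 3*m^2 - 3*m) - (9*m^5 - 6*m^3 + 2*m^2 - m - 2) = -17*m^5 + m^4 + 13*m^3 + m^2 - 2*m + 2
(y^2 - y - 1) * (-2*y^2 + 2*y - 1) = -2*y^4 + 4*y^3 - y^2 - y + 1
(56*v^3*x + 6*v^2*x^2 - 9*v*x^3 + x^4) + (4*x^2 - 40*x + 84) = 56*v^3*x + 6*v^2*x^2 - 9*v*x^3 + x^4 + 4*x^2 - 40*x + 84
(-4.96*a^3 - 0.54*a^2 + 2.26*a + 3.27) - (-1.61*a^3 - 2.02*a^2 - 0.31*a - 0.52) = -3.35*a^3 + 1.48*a^2 + 2.57*a + 3.79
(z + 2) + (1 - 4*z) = 3 - 3*z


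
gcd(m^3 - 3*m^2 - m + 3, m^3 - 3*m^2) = m - 3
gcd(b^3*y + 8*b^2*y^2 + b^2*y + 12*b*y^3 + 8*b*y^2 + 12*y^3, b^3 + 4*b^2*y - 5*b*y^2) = 1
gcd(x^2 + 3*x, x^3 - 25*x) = x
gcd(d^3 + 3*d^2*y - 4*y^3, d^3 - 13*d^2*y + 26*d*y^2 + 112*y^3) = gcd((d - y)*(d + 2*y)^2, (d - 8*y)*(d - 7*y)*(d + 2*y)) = d + 2*y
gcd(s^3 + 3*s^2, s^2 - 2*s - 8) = 1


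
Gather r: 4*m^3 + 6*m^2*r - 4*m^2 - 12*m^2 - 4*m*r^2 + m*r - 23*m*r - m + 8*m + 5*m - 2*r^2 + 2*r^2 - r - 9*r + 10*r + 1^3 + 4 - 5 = 4*m^3 - 16*m^2 - 4*m*r^2 + 12*m + r*(6*m^2 - 22*m)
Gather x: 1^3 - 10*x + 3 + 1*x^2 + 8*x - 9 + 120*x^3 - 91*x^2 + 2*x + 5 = 120*x^3 - 90*x^2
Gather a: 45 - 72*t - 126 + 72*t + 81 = 0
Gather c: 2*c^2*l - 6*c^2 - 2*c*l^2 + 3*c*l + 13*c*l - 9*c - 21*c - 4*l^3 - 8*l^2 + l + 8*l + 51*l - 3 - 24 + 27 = c^2*(2*l - 6) + c*(-2*l^2 + 16*l - 30) - 4*l^3 - 8*l^2 + 60*l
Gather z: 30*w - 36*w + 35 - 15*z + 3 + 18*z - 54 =-6*w + 3*z - 16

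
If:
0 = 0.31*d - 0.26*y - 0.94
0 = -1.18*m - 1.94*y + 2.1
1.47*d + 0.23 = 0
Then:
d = -0.16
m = 8.03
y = -3.80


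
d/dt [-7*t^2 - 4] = -14*t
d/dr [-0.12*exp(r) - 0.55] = -0.12*exp(r)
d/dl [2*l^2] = 4*l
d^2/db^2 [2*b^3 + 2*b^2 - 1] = 12*b + 4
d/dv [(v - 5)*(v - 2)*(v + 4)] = 3*v^2 - 6*v - 18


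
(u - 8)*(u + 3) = u^2 - 5*u - 24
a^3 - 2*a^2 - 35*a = a*(a - 7)*(a + 5)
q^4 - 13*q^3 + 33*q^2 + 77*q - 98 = (q - 7)^2*(q - 1)*(q + 2)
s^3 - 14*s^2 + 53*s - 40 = (s - 8)*(s - 5)*(s - 1)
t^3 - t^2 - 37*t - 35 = (t - 7)*(t + 1)*(t + 5)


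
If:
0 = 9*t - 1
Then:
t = 1/9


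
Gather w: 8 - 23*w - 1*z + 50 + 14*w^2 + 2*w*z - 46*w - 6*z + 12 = 14*w^2 + w*(2*z - 69) - 7*z + 70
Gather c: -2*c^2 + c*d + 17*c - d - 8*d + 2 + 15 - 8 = -2*c^2 + c*(d + 17) - 9*d + 9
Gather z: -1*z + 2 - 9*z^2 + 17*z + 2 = -9*z^2 + 16*z + 4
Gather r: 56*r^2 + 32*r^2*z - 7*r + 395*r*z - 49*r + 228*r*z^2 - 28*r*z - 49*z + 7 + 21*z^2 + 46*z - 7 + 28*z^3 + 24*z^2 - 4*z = r^2*(32*z + 56) + r*(228*z^2 + 367*z - 56) + 28*z^3 + 45*z^2 - 7*z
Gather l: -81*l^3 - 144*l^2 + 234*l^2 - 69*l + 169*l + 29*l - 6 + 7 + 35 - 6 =-81*l^3 + 90*l^2 + 129*l + 30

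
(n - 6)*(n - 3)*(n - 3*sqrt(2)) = n^3 - 9*n^2 - 3*sqrt(2)*n^2 + 18*n + 27*sqrt(2)*n - 54*sqrt(2)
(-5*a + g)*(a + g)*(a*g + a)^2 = -5*a^4*g^2 - 10*a^4*g - 5*a^4 - 4*a^3*g^3 - 8*a^3*g^2 - 4*a^3*g + a^2*g^4 + 2*a^2*g^3 + a^2*g^2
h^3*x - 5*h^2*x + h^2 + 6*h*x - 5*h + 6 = (h - 3)*(h - 2)*(h*x + 1)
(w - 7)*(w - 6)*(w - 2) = w^3 - 15*w^2 + 68*w - 84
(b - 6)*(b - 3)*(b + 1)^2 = b^4 - 7*b^3 + b^2 + 27*b + 18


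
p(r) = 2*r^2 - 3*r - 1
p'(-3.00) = -15.00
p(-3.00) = 26.00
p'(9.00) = 33.00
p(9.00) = 134.00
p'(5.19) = 17.76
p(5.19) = 37.30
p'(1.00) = 1.00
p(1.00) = -2.00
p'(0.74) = -0.04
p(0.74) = -2.12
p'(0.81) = 0.24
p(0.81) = -2.12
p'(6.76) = 24.04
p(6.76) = 70.12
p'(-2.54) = -13.16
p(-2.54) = 19.52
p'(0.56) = -0.76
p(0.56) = -2.05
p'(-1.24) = -7.96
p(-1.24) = 5.80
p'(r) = 4*r - 3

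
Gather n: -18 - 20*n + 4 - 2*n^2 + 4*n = -2*n^2 - 16*n - 14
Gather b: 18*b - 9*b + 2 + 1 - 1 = 9*b + 2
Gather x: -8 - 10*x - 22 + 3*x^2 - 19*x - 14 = 3*x^2 - 29*x - 44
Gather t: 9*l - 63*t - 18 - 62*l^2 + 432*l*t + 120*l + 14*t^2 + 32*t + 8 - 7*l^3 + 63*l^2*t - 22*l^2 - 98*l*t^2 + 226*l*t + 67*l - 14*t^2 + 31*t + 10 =-7*l^3 - 84*l^2 - 98*l*t^2 + 196*l + t*(63*l^2 + 658*l)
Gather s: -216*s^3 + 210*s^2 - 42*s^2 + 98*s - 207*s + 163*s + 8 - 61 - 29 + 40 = -216*s^3 + 168*s^2 + 54*s - 42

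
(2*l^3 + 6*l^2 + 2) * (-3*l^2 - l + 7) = -6*l^5 - 20*l^4 + 8*l^3 + 36*l^2 - 2*l + 14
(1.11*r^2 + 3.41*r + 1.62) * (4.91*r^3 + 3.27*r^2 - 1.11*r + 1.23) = 5.4501*r^5 + 20.3728*r^4 + 17.8728*r^3 + 2.8776*r^2 + 2.3961*r + 1.9926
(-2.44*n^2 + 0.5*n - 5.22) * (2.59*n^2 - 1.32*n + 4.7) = -6.3196*n^4 + 4.5158*n^3 - 25.6478*n^2 + 9.2404*n - 24.534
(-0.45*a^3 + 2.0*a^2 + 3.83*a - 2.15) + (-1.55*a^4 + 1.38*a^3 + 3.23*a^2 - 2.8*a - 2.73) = -1.55*a^4 + 0.93*a^3 + 5.23*a^2 + 1.03*a - 4.88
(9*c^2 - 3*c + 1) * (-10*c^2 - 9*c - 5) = -90*c^4 - 51*c^3 - 28*c^2 + 6*c - 5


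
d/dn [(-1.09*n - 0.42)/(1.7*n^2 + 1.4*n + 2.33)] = (1.853*n^2 + 1.428*n - 1.9517)/(2.89*n^4 + 4.76*n^3 + 9.882*n^2 + 6.524*n + 5.4289)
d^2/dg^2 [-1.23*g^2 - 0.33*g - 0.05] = -2.46000000000000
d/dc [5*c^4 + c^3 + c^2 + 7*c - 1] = 20*c^3 + 3*c^2 + 2*c + 7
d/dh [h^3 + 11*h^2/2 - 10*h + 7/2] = 3*h^2 + 11*h - 10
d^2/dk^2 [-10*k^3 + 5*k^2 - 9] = 10 - 60*k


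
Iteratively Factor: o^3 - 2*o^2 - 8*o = (o + 2)*(o^2 - 4*o) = (o - 4)*(o + 2)*(o)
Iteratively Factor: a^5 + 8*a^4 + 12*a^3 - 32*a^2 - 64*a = (a + 4)*(a^4 + 4*a^3 - 4*a^2 - 16*a) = a*(a + 4)*(a^3 + 4*a^2 - 4*a - 16) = a*(a + 4)^2*(a^2 - 4) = a*(a - 2)*(a + 4)^2*(a + 2)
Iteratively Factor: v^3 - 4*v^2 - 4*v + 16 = (v - 2)*(v^2 - 2*v - 8) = (v - 4)*(v - 2)*(v + 2)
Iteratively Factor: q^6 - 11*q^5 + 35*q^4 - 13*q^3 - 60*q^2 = (q - 5)*(q^5 - 6*q^4 + 5*q^3 + 12*q^2) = q*(q - 5)*(q^4 - 6*q^3 + 5*q^2 + 12*q) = q*(q - 5)*(q - 4)*(q^3 - 2*q^2 - 3*q) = q*(q - 5)*(q - 4)*(q - 3)*(q^2 + q) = q^2*(q - 5)*(q - 4)*(q - 3)*(q + 1)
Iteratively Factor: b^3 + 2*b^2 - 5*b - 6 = (b - 2)*(b^2 + 4*b + 3) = (b - 2)*(b + 3)*(b + 1)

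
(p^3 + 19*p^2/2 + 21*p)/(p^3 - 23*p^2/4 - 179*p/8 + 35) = 4*p*(p + 6)/(4*p^2 - 37*p + 40)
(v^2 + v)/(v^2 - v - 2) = v/(v - 2)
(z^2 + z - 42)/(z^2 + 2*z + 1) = (z^2 + z - 42)/(z^2 + 2*z + 1)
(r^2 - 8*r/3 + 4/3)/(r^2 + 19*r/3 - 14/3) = (r - 2)/(r + 7)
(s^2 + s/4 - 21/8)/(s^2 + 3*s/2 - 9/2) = (s + 7/4)/(s + 3)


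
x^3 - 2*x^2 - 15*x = x*(x - 5)*(x + 3)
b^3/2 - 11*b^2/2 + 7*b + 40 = (b/2 + 1)*(b - 8)*(b - 5)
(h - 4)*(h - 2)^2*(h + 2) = h^4 - 6*h^3 + 4*h^2 + 24*h - 32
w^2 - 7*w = w*(w - 7)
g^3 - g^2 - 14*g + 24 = (g - 3)*(g - 2)*(g + 4)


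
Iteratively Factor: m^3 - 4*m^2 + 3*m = (m - 1)*(m^2 - 3*m) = m*(m - 1)*(m - 3)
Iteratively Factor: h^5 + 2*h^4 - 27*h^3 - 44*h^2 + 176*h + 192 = (h + 4)*(h^4 - 2*h^3 - 19*h^2 + 32*h + 48) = (h + 4)^2*(h^3 - 6*h^2 + 5*h + 12) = (h - 4)*(h + 4)^2*(h^2 - 2*h - 3) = (h - 4)*(h + 1)*(h + 4)^2*(h - 3)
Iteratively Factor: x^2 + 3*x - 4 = (x + 4)*(x - 1)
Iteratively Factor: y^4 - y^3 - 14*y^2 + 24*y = (y)*(y^3 - y^2 - 14*y + 24) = y*(y - 3)*(y^2 + 2*y - 8) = y*(y - 3)*(y + 4)*(y - 2)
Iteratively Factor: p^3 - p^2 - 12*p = (p - 4)*(p^2 + 3*p) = (p - 4)*(p + 3)*(p)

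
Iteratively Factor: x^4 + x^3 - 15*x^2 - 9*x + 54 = (x - 2)*(x^3 + 3*x^2 - 9*x - 27) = (x - 2)*(x + 3)*(x^2 - 9) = (x - 3)*(x - 2)*(x + 3)*(x + 3)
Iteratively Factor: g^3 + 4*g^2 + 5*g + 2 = (g + 1)*(g^2 + 3*g + 2) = (g + 1)*(g + 2)*(g + 1)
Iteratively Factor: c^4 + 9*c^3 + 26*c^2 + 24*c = (c + 2)*(c^3 + 7*c^2 + 12*c) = c*(c + 2)*(c^2 + 7*c + 12) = c*(c + 2)*(c + 4)*(c + 3)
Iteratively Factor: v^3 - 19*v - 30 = (v + 3)*(v^2 - 3*v - 10) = (v + 2)*(v + 3)*(v - 5)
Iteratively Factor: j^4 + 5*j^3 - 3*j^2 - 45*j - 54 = (j - 3)*(j^3 + 8*j^2 + 21*j + 18) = (j - 3)*(j + 2)*(j^2 + 6*j + 9) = (j - 3)*(j + 2)*(j + 3)*(j + 3)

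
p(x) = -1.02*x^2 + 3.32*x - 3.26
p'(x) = 3.32 - 2.04*x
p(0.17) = -2.73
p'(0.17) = 2.97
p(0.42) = -2.05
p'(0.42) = 2.46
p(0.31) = -2.33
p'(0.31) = 2.69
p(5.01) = -12.23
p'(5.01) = -6.90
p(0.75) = -1.34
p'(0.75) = 1.79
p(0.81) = -1.24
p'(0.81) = 1.67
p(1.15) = -0.79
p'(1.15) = 0.97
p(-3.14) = -23.74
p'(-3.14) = 9.73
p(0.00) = -3.26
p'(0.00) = 3.32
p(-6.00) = -59.90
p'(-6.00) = 15.56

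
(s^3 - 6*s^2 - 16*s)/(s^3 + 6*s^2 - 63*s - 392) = s*(s + 2)/(s^2 + 14*s + 49)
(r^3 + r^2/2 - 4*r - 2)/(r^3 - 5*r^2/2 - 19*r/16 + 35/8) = 8*(2*r^2 + 5*r + 2)/(16*r^2 - 8*r - 35)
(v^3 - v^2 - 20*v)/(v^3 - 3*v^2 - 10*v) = (v + 4)/(v + 2)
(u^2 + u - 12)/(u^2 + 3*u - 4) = (u - 3)/(u - 1)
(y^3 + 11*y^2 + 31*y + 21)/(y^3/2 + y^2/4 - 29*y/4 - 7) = 4*(y^2 + 10*y + 21)/(2*y^2 - y - 28)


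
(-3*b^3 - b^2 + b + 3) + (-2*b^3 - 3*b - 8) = -5*b^3 - b^2 - 2*b - 5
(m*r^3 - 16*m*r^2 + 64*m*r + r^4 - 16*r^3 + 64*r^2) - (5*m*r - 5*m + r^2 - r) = m*r^3 - 16*m*r^2 + 59*m*r + 5*m + r^4 - 16*r^3 + 63*r^2 + r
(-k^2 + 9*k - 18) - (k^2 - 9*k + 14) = -2*k^2 + 18*k - 32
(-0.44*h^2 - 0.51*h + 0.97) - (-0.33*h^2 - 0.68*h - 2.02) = -0.11*h^2 + 0.17*h + 2.99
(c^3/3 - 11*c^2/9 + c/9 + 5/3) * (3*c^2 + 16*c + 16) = c^5 + 5*c^4/3 - 125*c^3/9 - 115*c^2/9 + 256*c/9 + 80/3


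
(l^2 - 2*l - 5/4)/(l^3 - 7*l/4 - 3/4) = (2*l - 5)/(2*l^2 - l - 3)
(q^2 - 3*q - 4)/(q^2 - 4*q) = (q + 1)/q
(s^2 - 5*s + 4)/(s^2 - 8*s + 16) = (s - 1)/(s - 4)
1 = 1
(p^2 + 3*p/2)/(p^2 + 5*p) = (p + 3/2)/(p + 5)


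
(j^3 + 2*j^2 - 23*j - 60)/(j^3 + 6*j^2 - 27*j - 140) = (j + 3)/(j + 7)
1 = 1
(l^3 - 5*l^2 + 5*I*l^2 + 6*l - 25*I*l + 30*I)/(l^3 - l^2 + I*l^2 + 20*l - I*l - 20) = (l^2 - 5*l + 6)/(l^2 - l*(1 + 4*I) + 4*I)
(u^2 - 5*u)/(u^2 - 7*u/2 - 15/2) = 2*u/(2*u + 3)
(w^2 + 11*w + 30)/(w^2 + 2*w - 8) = (w^2 + 11*w + 30)/(w^2 + 2*w - 8)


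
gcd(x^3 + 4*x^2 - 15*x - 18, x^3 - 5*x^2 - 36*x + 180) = x + 6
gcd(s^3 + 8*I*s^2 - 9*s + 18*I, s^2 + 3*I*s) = s + 3*I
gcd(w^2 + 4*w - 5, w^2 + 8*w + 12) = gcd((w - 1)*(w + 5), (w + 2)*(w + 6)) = 1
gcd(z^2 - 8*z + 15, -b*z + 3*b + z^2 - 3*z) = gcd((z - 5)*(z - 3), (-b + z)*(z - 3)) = z - 3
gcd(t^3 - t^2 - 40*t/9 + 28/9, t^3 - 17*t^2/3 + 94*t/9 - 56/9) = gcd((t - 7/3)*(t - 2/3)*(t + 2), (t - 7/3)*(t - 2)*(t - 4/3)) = t - 7/3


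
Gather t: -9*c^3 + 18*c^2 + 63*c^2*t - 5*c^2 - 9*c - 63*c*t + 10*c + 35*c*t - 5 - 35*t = -9*c^3 + 13*c^2 + c + t*(63*c^2 - 28*c - 35) - 5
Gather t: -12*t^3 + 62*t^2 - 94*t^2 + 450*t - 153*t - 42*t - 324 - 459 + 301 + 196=-12*t^3 - 32*t^2 + 255*t - 286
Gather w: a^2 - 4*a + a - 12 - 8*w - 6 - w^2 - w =a^2 - 3*a - w^2 - 9*w - 18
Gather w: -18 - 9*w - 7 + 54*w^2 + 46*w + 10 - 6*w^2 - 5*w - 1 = 48*w^2 + 32*w - 16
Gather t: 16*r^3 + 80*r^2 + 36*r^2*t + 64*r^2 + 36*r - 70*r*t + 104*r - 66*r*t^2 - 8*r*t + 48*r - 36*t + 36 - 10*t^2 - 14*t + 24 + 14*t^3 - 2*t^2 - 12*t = 16*r^3 + 144*r^2 + 188*r + 14*t^3 + t^2*(-66*r - 12) + t*(36*r^2 - 78*r - 62) + 60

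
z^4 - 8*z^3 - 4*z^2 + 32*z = z*(z - 8)*(z - 2)*(z + 2)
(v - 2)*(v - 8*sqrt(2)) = v^2 - 8*sqrt(2)*v - 2*v + 16*sqrt(2)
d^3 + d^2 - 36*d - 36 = (d - 6)*(d + 1)*(d + 6)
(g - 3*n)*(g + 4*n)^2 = g^3 + 5*g^2*n - 8*g*n^2 - 48*n^3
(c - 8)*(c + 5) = c^2 - 3*c - 40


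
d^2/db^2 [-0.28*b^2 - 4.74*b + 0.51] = -0.560000000000000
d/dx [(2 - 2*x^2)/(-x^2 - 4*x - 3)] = 8/(x^2 + 6*x + 9)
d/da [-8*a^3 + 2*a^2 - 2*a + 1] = -24*a^2 + 4*a - 2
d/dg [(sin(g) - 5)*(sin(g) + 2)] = (2*sin(g) - 3)*cos(g)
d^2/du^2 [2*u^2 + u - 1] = 4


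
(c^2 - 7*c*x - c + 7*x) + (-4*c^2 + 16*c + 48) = -3*c^2 - 7*c*x + 15*c + 7*x + 48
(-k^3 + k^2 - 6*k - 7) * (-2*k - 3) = 2*k^4 + k^3 + 9*k^2 + 32*k + 21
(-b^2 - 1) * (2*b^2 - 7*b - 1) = -2*b^4 + 7*b^3 - b^2 + 7*b + 1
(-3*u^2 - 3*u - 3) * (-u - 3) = 3*u^3 + 12*u^2 + 12*u + 9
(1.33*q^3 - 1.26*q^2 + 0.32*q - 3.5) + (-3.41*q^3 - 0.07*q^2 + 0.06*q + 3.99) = -2.08*q^3 - 1.33*q^2 + 0.38*q + 0.49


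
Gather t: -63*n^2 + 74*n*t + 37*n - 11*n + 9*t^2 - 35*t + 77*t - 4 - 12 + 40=-63*n^2 + 26*n + 9*t^2 + t*(74*n + 42) + 24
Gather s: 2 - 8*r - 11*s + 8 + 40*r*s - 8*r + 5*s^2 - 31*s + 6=-16*r + 5*s^2 + s*(40*r - 42) + 16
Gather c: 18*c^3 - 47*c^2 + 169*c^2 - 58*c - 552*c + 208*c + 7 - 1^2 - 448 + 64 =18*c^3 + 122*c^2 - 402*c - 378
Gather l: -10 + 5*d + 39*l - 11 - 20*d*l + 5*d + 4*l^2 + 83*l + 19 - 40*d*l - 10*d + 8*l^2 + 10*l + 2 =12*l^2 + l*(132 - 60*d)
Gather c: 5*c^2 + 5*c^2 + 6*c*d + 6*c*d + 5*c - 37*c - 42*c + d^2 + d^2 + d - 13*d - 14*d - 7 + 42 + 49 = 10*c^2 + c*(12*d - 74) + 2*d^2 - 26*d + 84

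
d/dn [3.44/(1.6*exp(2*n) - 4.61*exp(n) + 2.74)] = (15.8584 - 11.008*exp(n))*exp(n)/(1.6*exp(2*n) - 4.61*exp(n) + 2.74)^2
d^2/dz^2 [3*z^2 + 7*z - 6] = 6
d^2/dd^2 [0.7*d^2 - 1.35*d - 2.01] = 1.40000000000000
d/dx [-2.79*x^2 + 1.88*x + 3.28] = 1.88 - 5.58*x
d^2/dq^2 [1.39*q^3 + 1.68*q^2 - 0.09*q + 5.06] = 8.34*q + 3.36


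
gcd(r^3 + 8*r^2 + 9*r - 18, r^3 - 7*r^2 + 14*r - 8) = r - 1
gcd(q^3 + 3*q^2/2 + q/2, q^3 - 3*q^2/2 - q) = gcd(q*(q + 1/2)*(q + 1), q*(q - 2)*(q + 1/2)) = q^2 + q/2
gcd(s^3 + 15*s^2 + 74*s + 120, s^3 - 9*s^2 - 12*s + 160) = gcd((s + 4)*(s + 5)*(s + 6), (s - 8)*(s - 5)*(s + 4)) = s + 4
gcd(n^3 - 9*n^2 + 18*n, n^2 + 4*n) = n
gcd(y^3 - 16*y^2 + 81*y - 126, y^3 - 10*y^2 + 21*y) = y^2 - 10*y + 21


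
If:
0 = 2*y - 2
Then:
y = 1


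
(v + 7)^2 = v^2 + 14*v + 49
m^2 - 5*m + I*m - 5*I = (m - 5)*(m + I)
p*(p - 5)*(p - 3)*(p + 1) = p^4 - 7*p^3 + 7*p^2 + 15*p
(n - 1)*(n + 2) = n^2 + n - 2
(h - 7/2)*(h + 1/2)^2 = h^3 - 5*h^2/2 - 13*h/4 - 7/8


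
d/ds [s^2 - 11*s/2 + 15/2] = 2*s - 11/2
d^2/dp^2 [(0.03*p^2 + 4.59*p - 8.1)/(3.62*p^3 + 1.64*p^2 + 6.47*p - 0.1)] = (0.786263999999999*p^6 + 360.895176*p^5 - 1114.46406*p^4 - 960.211812*p^3 - 1249.02612*p^2 - 528.76152*p - 674.86332)/(47.437928*p^9 + 64.473648*p^8 + 283.56546*p^7 + 230.9462*p^6 + 503.25243*p^5 + 191.095908*p^4 + 264.582143*p^3 - 12.50907*p^2 + 0.1941*p - 0.001)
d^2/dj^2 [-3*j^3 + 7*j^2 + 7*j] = 14 - 18*j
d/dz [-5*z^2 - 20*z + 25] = -10*z - 20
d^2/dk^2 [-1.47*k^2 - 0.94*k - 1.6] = -2.94000000000000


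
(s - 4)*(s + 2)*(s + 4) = s^3 + 2*s^2 - 16*s - 32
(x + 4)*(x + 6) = x^2 + 10*x + 24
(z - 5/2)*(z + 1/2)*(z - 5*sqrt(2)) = z^3 - 5*sqrt(2)*z^2 - 2*z^2 - 5*z/4 + 10*sqrt(2)*z + 25*sqrt(2)/4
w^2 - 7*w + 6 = (w - 6)*(w - 1)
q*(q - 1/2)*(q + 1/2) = q^3 - q/4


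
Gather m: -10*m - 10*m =-20*m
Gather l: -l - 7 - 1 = -l - 8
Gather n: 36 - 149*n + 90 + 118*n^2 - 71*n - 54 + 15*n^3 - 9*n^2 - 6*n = 15*n^3 + 109*n^2 - 226*n + 72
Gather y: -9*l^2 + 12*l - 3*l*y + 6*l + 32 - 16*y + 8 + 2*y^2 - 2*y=-9*l^2 + 18*l + 2*y^2 + y*(-3*l - 18) + 40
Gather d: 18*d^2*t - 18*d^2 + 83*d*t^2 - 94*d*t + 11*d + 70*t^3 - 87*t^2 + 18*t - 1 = d^2*(18*t - 18) + d*(83*t^2 - 94*t + 11) + 70*t^3 - 87*t^2 + 18*t - 1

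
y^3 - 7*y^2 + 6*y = y*(y - 6)*(y - 1)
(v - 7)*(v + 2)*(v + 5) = v^3 - 39*v - 70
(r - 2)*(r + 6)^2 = r^3 + 10*r^2 + 12*r - 72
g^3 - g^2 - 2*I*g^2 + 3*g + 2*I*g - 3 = (g - 1)*(g - 3*I)*(g + I)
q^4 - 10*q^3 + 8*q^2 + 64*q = q*(q - 8)*(q - 4)*(q + 2)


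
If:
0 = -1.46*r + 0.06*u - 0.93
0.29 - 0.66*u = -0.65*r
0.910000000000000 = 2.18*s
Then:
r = -0.65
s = 0.42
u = -0.20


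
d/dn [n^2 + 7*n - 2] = 2*n + 7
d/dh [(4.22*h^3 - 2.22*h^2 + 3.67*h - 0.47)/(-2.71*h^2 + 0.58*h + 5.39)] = (-11.4362*h^4 + 4.8952*h^3 + 76.8955*h^2 - 26.479*h + 20.0539)/(7.3441*h^4 - 3.1436*h^3 - 28.8774*h^2 + 6.2524*h + 29.0521)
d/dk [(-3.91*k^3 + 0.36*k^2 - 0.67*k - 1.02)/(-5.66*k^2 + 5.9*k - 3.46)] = (22.1306*k^4 - 46.138*k^3 + 38.9176*k^2 - 14.0376*k + 8.3362)/(32.0356*k^4 - 66.788*k^3 + 73.9772*k^2 - 40.828*k + 11.9716)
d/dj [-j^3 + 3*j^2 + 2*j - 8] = -3*j^2 + 6*j + 2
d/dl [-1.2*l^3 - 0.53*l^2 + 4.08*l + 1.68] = -3.6*l^2 - 1.06*l + 4.08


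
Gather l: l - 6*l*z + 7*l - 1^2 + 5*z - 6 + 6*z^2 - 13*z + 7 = l*(8 - 6*z) + 6*z^2 - 8*z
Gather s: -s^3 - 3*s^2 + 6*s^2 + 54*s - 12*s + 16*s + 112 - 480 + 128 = -s^3 + 3*s^2 + 58*s - 240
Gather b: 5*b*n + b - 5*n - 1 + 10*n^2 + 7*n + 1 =b*(5*n + 1) + 10*n^2 + 2*n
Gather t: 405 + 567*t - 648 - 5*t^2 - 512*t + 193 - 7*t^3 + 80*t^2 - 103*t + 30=-7*t^3 + 75*t^2 - 48*t - 20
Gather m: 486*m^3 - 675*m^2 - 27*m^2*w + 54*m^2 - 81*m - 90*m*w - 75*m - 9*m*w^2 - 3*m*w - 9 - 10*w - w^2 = 486*m^3 + m^2*(-27*w - 621) + m*(-9*w^2 - 93*w - 156) - w^2 - 10*w - 9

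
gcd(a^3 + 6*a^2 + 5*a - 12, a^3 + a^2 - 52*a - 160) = a + 4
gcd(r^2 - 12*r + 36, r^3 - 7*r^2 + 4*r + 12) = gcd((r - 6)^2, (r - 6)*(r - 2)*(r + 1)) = r - 6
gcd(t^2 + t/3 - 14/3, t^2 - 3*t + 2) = t - 2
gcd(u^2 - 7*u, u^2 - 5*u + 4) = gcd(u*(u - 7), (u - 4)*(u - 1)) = 1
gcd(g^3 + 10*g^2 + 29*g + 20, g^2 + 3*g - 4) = g + 4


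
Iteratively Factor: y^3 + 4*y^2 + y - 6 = (y + 2)*(y^2 + 2*y - 3) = (y - 1)*(y + 2)*(y + 3)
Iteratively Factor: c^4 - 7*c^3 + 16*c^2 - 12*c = (c - 3)*(c^3 - 4*c^2 + 4*c) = c*(c - 3)*(c^2 - 4*c + 4) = c*(c - 3)*(c - 2)*(c - 2)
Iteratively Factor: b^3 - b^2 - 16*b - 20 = (b + 2)*(b^2 - 3*b - 10) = (b + 2)^2*(b - 5)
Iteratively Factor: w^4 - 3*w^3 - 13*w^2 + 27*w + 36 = (w - 4)*(w^3 + w^2 - 9*w - 9) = (w - 4)*(w + 1)*(w^2 - 9) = (w - 4)*(w + 1)*(w + 3)*(w - 3)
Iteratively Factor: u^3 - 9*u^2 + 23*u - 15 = (u - 3)*(u^2 - 6*u + 5) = (u - 3)*(u - 1)*(u - 5)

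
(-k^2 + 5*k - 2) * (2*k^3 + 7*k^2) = -2*k^5 + 3*k^4 + 31*k^3 - 14*k^2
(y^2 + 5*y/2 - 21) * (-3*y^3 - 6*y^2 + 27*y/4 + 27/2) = -3*y^5 - 27*y^4/2 + 219*y^3/4 + 1251*y^2/8 - 108*y - 567/2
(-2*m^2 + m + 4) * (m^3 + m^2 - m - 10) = -2*m^5 - m^4 + 7*m^3 + 23*m^2 - 14*m - 40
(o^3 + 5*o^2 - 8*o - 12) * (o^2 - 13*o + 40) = o^5 - 8*o^4 - 33*o^3 + 292*o^2 - 164*o - 480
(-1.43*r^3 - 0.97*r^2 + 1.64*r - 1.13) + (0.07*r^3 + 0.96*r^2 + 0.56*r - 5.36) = -1.36*r^3 - 0.01*r^2 + 2.2*r - 6.49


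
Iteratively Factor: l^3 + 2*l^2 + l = (l + 1)*(l^2 + l) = l*(l + 1)*(l + 1)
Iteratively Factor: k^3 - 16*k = (k)*(k^2 - 16) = k*(k + 4)*(k - 4)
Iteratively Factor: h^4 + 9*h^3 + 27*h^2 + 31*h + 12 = (h + 1)*(h^3 + 8*h^2 + 19*h + 12) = (h + 1)*(h + 4)*(h^2 + 4*h + 3) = (h + 1)^2*(h + 4)*(h + 3)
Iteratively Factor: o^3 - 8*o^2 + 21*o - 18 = (o - 3)*(o^2 - 5*o + 6) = (o - 3)*(o - 2)*(o - 3)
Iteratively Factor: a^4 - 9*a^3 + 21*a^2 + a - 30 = (a + 1)*(a^3 - 10*a^2 + 31*a - 30) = (a - 3)*(a + 1)*(a^2 - 7*a + 10) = (a - 3)*(a - 2)*(a + 1)*(a - 5)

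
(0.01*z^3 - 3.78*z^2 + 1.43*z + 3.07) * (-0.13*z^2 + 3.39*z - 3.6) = -0.0013*z^5 + 0.5253*z^4 - 13.0361*z^3 + 18.0566*z^2 + 5.2593*z - 11.052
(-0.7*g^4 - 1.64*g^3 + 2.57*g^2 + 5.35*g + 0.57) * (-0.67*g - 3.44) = 0.469*g^5 + 3.5068*g^4 + 3.9197*g^3 - 12.4253*g^2 - 18.7859*g - 1.9608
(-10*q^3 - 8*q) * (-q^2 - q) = 10*q^5 + 10*q^4 + 8*q^3 + 8*q^2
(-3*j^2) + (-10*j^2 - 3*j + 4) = -13*j^2 - 3*j + 4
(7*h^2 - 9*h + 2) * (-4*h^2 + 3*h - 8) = -28*h^4 + 57*h^3 - 91*h^2 + 78*h - 16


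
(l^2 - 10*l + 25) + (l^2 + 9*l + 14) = 2*l^2 - l + 39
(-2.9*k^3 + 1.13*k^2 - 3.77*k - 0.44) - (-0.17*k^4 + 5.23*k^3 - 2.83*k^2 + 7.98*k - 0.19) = 0.17*k^4 - 8.13*k^3 + 3.96*k^2 - 11.75*k - 0.25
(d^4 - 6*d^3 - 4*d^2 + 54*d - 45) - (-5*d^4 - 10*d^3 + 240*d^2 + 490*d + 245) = 6*d^4 + 4*d^3 - 244*d^2 - 436*d - 290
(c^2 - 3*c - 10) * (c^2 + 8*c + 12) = c^4 + 5*c^3 - 22*c^2 - 116*c - 120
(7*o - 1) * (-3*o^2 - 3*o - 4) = -21*o^3 - 18*o^2 - 25*o + 4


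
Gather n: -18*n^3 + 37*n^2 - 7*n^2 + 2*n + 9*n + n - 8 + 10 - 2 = -18*n^3 + 30*n^2 + 12*n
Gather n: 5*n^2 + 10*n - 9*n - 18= 5*n^2 + n - 18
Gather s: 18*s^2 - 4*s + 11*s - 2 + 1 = 18*s^2 + 7*s - 1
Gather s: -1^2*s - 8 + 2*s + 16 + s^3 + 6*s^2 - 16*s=s^3 + 6*s^2 - 15*s + 8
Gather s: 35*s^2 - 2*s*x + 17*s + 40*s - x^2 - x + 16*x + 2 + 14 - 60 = 35*s^2 + s*(57 - 2*x) - x^2 + 15*x - 44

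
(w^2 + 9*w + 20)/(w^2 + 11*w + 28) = (w + 5)/(w + 7)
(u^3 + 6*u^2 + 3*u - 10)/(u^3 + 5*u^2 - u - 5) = (u + 2)/(u + 1)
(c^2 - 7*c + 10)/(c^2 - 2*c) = (c - 5)/c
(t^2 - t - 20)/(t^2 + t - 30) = (t + 4)/(t + 6)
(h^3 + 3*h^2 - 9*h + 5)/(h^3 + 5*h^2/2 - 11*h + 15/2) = 2*(h - 1)/(2*h - 3)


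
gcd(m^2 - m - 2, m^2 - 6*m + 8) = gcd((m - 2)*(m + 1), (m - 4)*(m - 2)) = m - 2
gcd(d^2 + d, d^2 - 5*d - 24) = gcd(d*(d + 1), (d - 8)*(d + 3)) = 1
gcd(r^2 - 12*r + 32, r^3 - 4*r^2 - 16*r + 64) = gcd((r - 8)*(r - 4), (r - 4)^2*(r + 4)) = r - 4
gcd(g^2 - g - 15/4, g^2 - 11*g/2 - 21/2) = g + 3/2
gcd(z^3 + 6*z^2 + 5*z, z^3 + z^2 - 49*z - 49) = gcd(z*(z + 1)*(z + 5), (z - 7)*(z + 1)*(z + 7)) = z + 1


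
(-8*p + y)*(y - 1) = -8*p*y + 8*p + y^2 - y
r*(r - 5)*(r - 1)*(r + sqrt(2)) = r^4 - 6*r^3 + sqrt(2)*r^3 - 6*sqrt(2)*r^2 + 5*r^2 + 5*sqrt(2)*r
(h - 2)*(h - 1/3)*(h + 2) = h^3 - h^2/3 - 4*h + 4/3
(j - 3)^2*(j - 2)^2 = j^4 - 10*j^3 + 37*j^2 - 60*j + 36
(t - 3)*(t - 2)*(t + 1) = t^3 - 4*t^2 + t + 6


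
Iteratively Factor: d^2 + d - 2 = (d - 1)*(d + 2)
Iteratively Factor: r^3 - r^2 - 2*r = (r + 1)*(r^2 - 2*r) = (r - 2)*(r + 1)*(r)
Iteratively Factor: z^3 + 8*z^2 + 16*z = (z)*(z^2 + 8*z + 16) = z*(z + 4)*(z + 4)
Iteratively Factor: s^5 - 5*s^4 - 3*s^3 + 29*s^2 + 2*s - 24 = (s - 4)*(s^4 - s^3 - 7*s^2 + s + 6) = (s - 4)*(s + 1)*(s^3 - 2*s^2 - 5*s + 6) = (s - 4)*(s - 3)*(s + 1)*(s^2 + s - 2) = (s - 4)*(s - 3)*(s - 1)*(s + 1)*(s + 2)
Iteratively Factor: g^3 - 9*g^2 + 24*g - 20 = (g - 5)*(g^2 - 4*g + 4) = (g - 5)*(g - 2)*(g - 2)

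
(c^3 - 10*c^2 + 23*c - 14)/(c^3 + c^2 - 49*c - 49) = (c^2 - 3*c + 2)/(c^2 + 8*c + 7)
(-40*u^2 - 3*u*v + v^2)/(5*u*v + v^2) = (-8*u + v)/v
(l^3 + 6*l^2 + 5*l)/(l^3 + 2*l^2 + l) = (l + 5)/(l + 1)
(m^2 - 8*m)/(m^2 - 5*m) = (m - 8)/(m - 5)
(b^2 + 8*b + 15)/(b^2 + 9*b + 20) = (b + 3)/(b + 4)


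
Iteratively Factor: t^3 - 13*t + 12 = (t - 3)*(t^2 + 3*t - 4) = (t - 3)*(t + 4)*(t - 1)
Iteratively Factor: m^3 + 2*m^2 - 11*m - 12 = (m + 1)*(m^2 + m - 12) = (m - 3)*(m + 1)*(m + 4)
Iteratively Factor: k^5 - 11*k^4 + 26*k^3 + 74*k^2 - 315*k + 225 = (k - 5)*(k^4 - 6*k^3 - 4*k^2 + 54*k - 45) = (k - 5)*(k + 3)*(k^3 - 9*k^2 + 23*k - 15) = (k - 5)*(k - 3)*(k + 3)*(k^2 - 6*k + 5) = (k - 5)^2*(k - 3)*(k + 3)*(k - 1)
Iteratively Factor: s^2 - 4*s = (s)*(s - 4)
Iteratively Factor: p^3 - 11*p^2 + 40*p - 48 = (p - 3)*(p^2 - 8*p + 16) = (p - 4)*(p - 3)*(p - 4)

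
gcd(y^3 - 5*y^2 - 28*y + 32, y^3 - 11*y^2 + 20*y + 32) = y - 8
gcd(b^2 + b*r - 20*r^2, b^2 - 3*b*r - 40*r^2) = b + 5*r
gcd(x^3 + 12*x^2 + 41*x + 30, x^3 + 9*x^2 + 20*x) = x + 5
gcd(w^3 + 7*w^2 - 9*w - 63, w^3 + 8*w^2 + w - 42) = w^2 + 10*w + 21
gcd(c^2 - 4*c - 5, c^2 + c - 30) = c - 5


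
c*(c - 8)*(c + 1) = c^3 - 7*c^2 - 8*c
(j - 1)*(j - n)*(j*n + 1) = j^3*n - j^2*n^2 - j^2*n + j^2 + j*n^2 - j*n - j + n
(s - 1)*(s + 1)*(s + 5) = s^3 + 5*s^2 - s - 5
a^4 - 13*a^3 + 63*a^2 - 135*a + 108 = (a - 4)*(a - 3)^3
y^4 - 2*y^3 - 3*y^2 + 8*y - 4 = (y - 2)*(y - 1)^2*(y + 2)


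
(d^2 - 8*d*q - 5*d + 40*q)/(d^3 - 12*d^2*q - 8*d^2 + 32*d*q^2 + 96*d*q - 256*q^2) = (5 - d)/(-d^2 + 4*d*q + 8*d - 32*q)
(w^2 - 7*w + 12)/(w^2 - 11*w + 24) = (w - 4)/(w - 8)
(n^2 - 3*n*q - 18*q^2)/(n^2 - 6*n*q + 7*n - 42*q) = (n + 3*q)/(n + 7)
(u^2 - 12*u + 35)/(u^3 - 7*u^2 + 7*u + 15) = (u - 7)/(u^2 - 2*u - 3)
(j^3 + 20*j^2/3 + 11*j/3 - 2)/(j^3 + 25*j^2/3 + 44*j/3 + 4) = (3*j^2 + 2*j - 1)/(3*j^2 + 7*j + 2)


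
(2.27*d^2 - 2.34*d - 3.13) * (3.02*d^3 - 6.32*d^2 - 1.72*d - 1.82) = 6.8554*d^5 - 21.4132*d^4 + 1.4318*d^3 + 19.675*d^2 + 9.6424*d + 5.6966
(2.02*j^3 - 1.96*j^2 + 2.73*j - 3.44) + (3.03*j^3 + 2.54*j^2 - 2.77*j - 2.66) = 5.05*j^3 + 0.58*j^2 - 0.04*j - 6.1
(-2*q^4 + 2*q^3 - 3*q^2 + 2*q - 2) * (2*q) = -4*q^5 + 4*q^4 - 6*q^3 + 4*q^2 - 4*q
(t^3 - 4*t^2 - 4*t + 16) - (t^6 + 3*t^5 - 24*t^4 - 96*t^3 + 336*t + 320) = -t^6 - 3*t^5 + 24*t^4 + 97*t^3 - 4*t^2 - 340*t - 304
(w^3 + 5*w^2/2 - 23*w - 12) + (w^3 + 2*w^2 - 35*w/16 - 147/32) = 2*w^3 + 9*w^2/2 - 403*w/16 - 531/32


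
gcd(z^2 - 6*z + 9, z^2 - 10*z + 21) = z - 3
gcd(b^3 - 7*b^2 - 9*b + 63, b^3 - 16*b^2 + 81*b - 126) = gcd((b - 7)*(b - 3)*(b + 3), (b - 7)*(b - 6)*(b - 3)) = b^2 - 10*b + 21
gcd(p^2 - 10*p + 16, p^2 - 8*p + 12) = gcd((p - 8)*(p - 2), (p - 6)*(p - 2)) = p - 2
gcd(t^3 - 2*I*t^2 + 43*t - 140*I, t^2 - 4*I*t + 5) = t - 5*I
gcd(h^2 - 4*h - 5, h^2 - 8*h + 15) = h - 5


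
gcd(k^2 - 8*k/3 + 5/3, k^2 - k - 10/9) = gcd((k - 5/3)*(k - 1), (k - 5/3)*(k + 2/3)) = k - 5/3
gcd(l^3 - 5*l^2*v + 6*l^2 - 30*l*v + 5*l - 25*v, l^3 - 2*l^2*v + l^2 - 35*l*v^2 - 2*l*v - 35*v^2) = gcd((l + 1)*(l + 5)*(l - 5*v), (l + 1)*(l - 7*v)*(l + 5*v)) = l + 1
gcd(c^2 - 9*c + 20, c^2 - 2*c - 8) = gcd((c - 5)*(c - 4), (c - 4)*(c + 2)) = c - 4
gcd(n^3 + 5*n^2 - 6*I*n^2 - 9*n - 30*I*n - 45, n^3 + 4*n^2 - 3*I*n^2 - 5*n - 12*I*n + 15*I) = n^2 + n*(5 - 3*I) - 15*I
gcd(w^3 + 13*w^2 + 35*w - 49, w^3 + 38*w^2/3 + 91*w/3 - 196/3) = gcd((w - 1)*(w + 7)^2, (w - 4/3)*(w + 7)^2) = w^2 + 14*w + 49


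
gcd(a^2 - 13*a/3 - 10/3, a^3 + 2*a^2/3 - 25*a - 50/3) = a^2 - 13*a/3 - 10/3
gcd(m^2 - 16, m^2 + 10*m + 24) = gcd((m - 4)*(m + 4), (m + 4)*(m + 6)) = m + 4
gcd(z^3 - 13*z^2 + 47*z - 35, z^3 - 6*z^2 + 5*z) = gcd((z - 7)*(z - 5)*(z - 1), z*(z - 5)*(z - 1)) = z^2 - 6*z + 5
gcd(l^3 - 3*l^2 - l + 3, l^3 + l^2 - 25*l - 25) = l + 1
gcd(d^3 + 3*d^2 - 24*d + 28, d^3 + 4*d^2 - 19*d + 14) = d^2 + 5*d - 14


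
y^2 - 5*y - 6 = (y - 6)*(y + 1)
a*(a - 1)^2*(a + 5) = a^4 + 3*a^3 - 9*a^2 + 5*a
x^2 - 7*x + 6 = (x - 6)*(x - 1)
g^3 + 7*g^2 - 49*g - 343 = (g - 7)*(g + 7)^2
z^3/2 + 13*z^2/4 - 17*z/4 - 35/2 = (z/2 + 1)*(z - 5/2)*(z + 7)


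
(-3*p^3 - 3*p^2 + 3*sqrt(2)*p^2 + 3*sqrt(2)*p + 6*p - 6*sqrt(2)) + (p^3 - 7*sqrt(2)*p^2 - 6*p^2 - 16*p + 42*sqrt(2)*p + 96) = -2*p^3 - 9*p^2 - 4*sqrt(2)*p^2 - 10*p + 45*sqrt(2)*p - 6*sqrt(2) + 96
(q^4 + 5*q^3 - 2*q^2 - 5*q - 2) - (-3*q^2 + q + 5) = q^4 + 5*q^3 + q^2 - 6*q - 7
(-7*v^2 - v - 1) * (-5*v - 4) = 35*v^3 + 33*v^2 + 9*v + 4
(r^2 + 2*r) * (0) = 0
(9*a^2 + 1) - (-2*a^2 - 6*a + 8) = 11*a^2 + 6*a - 7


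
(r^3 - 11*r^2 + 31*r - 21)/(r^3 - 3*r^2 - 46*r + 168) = (r^3 - 11*r^2 + 31*r - 21)/(r^3 - 3*r^2 - 46*r + 168)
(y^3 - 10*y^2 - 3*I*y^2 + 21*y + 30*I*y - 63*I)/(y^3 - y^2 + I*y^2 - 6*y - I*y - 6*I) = (y^2 - y*(7 + 3*I) + 21*I)/(y^2 + y*(2 + I) + 2*I)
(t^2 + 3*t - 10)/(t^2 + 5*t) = (t - 2)/t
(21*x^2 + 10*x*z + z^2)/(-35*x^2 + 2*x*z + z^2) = (-3*x - z)/(5*x - z)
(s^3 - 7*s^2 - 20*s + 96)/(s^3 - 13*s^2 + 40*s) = (s^2 + s - 12)/(s*(s - 5))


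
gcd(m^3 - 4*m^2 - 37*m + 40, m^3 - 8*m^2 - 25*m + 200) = m^2 - 3*m - 40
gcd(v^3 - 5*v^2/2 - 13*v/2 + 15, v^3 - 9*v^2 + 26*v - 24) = v^2 - 5*v + 6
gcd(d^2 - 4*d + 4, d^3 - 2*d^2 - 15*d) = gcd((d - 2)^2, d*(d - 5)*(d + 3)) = 1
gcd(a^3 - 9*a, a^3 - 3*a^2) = a^2 - 3*a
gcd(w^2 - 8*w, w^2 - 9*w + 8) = w - 8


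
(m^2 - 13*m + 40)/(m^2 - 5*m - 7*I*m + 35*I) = (m - 8)/(m - 7*I)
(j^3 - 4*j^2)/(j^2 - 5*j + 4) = j^2/(j - 1)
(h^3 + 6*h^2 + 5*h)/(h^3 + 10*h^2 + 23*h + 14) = h*(h + 5)/(h^2 + 9*h + 14)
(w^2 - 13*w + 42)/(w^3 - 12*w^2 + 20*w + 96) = (w - 7)/(w^2 - 6*w - 16)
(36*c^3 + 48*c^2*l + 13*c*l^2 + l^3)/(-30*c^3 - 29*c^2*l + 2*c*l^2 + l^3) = (-6*c - l)/(5*c - l)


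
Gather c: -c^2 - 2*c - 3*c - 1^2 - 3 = -c^2 - 5*c - 4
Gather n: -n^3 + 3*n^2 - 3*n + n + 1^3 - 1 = -n^3 + 3*n^2 - 2*n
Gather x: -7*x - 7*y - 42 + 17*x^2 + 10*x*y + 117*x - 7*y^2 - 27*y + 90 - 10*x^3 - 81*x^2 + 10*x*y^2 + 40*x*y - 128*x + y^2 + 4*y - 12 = -10*x^3 - 64*x^2 + x*(10*y^2 + 50*y - 18) - 6*y^2 - 30*y + 36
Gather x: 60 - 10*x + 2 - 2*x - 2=60 - 12*x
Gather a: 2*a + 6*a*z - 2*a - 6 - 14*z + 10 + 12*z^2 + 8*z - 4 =6*a*z + 12*z^2 - 6*z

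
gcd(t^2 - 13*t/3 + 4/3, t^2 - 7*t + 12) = t - 4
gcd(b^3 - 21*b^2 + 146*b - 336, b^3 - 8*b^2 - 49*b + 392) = b^2 - 15*b + 56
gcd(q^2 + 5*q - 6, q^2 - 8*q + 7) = q - 1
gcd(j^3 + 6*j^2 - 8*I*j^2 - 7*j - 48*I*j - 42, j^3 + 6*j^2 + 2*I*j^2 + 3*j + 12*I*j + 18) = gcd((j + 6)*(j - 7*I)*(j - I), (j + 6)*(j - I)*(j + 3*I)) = j^2 + j*(6 - I) - 6*I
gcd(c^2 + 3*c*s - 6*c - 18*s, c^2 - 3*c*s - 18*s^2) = c + 3*s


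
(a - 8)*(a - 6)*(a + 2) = a^3 - 12*a^2 + 20*a + 96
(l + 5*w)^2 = l^2 + 10*l*w + 25*w^2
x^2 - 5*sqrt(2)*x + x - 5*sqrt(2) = (x + 1)*(x - 5*sqrt(2))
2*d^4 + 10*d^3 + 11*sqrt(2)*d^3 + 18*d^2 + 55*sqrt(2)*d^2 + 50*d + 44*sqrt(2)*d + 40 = (d + 4)*(d + 5*sqrt(2))*(sqrt(2)*d + 1)*(sqrt(2)*d + sqrt(2))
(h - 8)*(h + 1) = h^2 - 7*h - 8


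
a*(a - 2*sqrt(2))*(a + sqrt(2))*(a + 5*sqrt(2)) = a^4 + 4*sqrt(2)*a^3 - 14*a^2 - 20*sqrt(2)*a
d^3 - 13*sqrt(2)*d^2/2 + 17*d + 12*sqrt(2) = (d - 4*sqrt(2))*(d - 3*sqrt(2))*(d + sqrt(2)/2)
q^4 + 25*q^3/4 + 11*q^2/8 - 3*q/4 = q*(q - 1/4)*(q + 1/2)*(q + 6)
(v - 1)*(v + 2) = v^2 + v - 2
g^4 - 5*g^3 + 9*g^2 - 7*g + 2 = (g - 2)*(g - 1)^3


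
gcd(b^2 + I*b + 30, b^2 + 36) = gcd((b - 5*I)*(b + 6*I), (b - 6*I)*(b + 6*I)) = b + 6*I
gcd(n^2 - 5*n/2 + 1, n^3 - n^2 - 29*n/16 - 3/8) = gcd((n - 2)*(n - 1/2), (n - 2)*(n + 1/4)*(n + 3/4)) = n - 2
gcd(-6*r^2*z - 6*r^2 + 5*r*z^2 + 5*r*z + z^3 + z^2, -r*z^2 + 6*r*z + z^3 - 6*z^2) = -r + z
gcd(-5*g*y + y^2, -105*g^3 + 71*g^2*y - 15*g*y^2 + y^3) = -5*g + y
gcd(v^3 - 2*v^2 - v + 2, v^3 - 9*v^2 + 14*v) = v - 2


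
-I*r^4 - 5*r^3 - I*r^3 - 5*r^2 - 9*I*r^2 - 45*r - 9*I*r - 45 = (r - 5*I)*(r - 3*I)*(r + 3*I)*(-I*r - I)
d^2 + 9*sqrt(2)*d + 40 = (d + 4*sqrt(2))*(d + 5*sqrt(2))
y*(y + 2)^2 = y^3 + 4*y^2 + 4*y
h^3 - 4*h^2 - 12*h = h*(h - 6)*(h + 2)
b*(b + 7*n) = b^2 + 7*b*n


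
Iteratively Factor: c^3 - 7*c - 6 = (c + 1)*(c^2 - c - 6) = (c - 3)*(c + 1)*(c + 2)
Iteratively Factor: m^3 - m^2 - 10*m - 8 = (m - 4)*(m^2 + 3*m + 2) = (m - 4)*(m + 1)*(m + 2)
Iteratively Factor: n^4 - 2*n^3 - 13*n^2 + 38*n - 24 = (n - 3)*(n^3 + n^2 - 10*n + 8) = (n - 3)*(n - 2)*(n^2 + 3*n - 4) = (n - 3)*(n - 2)*(n + 4)*(n - 1)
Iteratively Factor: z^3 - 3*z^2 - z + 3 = (z + 1)*(z^2 - 4*z + 3) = (z - 3)*(z + 1)*(z - 1)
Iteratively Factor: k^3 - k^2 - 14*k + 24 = (k - 3)*(k^2 + 2*k - 8) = (k - 3)*(k + 4)*(k - 2)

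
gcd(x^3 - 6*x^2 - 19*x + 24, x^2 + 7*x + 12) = x + 3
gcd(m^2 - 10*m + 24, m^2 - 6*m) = m - 6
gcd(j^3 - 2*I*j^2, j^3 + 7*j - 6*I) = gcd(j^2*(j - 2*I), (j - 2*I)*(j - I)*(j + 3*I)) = j - 2*I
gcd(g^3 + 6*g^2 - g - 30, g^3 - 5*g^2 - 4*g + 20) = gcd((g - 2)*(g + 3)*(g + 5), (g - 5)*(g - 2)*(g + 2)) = g - 2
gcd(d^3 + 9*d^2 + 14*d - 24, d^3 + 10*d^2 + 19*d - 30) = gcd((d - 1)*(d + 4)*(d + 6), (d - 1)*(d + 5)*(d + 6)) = d^2 + 5*d - 6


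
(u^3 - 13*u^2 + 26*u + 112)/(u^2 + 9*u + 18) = (u^3 - 13*u^2 + 26*u + 112)/(u^2 + 9*u + 18)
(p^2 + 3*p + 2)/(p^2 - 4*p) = (p^2 + 3*p + 2)/(p*(p - 4))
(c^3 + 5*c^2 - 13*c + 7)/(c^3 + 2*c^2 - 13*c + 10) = (c^2 + 6*c - 7)/(c^2 + 3*c - 10)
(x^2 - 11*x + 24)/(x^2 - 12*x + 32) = (x - 3)/(x - 4)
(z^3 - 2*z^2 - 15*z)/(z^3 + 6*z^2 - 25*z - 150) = z*(z + 3)/(z^2 + 11*z + 30)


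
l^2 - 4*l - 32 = (l - 8)*(l + 4)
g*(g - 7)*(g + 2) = g^3 - 5*g^2 - 14*g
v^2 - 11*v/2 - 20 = (v - 8)*(v + 5/2)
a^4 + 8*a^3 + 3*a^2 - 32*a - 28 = (a - 2)*(a + 1)*(a + 2)*(a + 7)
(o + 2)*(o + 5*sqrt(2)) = o^2 + 2*o + 5*sqrt(2)*o + 10*sqrt(2)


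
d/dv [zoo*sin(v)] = zoo*cos(v)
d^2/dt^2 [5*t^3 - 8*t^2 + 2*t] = 30*t - 16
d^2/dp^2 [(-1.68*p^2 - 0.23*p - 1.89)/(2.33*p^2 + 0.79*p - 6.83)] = (3.68745800000001*p^3 - 221.975838*p^2 - 42.83472*p - 221.735966)/(12.649337*p^6 + 12.866493*p^5 - 106.875702*p^4 - 74.938847*p^3 + 313.288002*p^2 + 110.557893*p - 318.611987)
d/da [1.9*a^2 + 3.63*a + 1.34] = 3.8*a + 3.63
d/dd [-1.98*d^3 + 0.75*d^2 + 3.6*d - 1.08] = -5.94*d^2 + 1.5*d + 3.6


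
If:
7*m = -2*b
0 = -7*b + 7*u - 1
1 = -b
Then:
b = -1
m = 2/7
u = -6/7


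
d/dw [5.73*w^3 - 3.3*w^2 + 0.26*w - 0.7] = 17.19*w^2 - 6.6*w + 0.26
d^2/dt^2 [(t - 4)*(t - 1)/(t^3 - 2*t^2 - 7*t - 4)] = 2*(t - 5)/(t^4 + 4*t^3 + 6*t^2 + 4*t + 1)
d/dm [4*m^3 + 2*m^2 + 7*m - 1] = 12*m^2 + 4*m + 7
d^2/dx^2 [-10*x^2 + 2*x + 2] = -20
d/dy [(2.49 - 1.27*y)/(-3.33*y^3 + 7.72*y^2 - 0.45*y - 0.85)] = (-8.4582*y^3 + 34.6795*y^2 - 38.4456*y + 2.2)/(11.0889*y^6 - 51.4152*y^5 + 62.5954*y^4 - 1.287*y^3 - 12.9215*y^2 + 0.765*y + 0.7225)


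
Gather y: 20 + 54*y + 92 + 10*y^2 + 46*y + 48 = 10*y^2 + 100*y + 160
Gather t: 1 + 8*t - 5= 8*t - 4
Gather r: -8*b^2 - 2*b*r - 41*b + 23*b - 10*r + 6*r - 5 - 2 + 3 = -8*b^2 - 18*b + r*(-2*b - 4) - 4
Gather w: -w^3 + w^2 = -w^3 + w^2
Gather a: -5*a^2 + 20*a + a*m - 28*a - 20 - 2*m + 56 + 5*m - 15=-5*a^2 + a*(m - 8) + 3*m + 21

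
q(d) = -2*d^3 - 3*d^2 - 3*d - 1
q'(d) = -6*d^2 - 6*d - 3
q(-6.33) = 405.06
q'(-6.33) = -205.43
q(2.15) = -41.19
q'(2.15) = -43.64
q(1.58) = -21.12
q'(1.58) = -27.46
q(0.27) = -2.07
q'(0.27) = -5.06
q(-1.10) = 1.33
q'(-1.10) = -3.66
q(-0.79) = 0.48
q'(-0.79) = -2.00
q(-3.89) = 83.00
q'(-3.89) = -70.45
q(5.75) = -497.66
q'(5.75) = -235.88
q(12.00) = -3925.00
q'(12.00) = -939.00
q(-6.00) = 341.00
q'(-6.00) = -183.00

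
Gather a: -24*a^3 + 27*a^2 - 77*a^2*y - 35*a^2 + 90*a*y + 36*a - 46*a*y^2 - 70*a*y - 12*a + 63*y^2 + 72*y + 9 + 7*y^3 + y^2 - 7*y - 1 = -24*a^3 + a^2*(-77*y - 8) + a*(-46*y^2 + 20*y + 24) + 7*y^3 + 64*y^2 + 65*y + 8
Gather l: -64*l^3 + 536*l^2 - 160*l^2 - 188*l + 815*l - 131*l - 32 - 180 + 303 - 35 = -64*l^3 + 376*l^2 + 496*l + 56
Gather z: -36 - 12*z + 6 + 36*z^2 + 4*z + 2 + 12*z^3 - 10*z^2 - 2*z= 12*z^3 + 26*z^2 - 10*z - 28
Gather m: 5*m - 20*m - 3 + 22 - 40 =-15*m - 21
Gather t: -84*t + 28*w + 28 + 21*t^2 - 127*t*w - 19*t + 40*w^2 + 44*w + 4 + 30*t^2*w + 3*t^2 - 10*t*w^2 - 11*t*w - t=t^2*(30*w + 24) + t*(-10*w^2 - 138*w - 104) + 40*w^2 + 72*w + 32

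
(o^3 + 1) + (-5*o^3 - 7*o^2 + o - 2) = -4*o^3 - 7*o^2 + o - 1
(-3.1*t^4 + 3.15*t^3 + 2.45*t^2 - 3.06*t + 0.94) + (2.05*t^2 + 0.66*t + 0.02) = -3.1*t^4 + 3.15*t^3 + 4.5*t^2 - 2.4*t + 0.96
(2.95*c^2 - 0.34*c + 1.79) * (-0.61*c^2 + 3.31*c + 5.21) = -1.7995*c^4 + 9.9719*c^3 + 13.1522*c^2 + 4.1535*c + 9.3259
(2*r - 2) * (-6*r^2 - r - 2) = -12*r^3 + 10*r^2 - 2*r + 4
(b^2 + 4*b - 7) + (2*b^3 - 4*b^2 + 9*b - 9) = 2*b^3 - 3*b^2 + 13*b - 16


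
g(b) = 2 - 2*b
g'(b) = -2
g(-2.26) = 6.52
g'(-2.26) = -2.00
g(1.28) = -0.56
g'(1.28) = -2.00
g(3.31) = -4.62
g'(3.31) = -2.00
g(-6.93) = 15.86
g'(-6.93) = -2.00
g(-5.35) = 12.70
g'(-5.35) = -2.00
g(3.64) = -5.28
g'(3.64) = -2.00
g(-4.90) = 11.80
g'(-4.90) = -2.00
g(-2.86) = 7.72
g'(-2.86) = -2.00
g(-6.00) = 14.00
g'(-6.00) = -2.00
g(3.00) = -4.00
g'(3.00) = -2.00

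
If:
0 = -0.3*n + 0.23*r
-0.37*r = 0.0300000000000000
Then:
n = -0.06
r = -0.08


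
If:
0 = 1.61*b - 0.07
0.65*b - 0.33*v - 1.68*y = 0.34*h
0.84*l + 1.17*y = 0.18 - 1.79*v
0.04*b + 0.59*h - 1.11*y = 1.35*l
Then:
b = 0.04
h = -5.84470308268826*y - 0.0173471826957497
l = -3.37657393984153*y - 0.00629311655978497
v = 0.930906206406083*y + 0.103511853581128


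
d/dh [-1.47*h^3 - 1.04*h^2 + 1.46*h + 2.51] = -4.41*h^2 - 2.08*h + 1.46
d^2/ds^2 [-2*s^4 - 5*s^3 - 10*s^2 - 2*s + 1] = -24*s^2 - 30*s - 20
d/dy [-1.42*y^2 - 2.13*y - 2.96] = -2.84*y - 2.13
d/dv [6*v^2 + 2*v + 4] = 12*v + 2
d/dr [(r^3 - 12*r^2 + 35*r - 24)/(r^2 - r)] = 1 - 24/r^2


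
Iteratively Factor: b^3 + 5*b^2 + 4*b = (b + 4)*(b^2 + b) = (b + 1)*(b + 4)*(b)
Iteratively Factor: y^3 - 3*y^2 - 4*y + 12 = (y + 2)*(y^2 - 5*y + 6) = (y - 2)*(y + 2)*(y - 3)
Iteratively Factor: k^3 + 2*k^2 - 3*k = (k - 1)*(k^2 + 3*k) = (k - 1)*(k + 3)*(k)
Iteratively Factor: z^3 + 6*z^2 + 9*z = (z + 3)*(z^2 + 3*z) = z*(z + 3)*(z + 3)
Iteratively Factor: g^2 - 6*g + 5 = (g - 1)*(g - 5)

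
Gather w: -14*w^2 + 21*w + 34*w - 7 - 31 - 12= -14*w^2 + 55*w - 50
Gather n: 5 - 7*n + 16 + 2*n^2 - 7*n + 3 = 2*n^2 - 14*n + 24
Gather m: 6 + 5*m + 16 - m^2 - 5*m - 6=16 - m^2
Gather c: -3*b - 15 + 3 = -3*b - 12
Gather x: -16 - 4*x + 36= 20 - 4*x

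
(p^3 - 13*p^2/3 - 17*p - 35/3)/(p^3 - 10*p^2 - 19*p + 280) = (3*p^2 + 8*p + 5)/(3*(p^2 - 3*p - 40))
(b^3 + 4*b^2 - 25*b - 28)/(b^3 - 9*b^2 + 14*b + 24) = (b + 7)/(b - 6)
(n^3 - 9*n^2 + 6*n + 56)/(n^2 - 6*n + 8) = (n^2 - 5*n - 14)/(n - 2)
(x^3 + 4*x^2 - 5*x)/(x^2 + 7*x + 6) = x*(x^2 + 4*x - 5)/(x^2 + 7*x + 6)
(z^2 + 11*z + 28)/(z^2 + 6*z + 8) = (z + 7)/(z + 2)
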